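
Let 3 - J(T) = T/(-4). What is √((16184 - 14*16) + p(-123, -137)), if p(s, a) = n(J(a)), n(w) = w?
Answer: √63715/2 ≈ 126.21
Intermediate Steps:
J(T) = 3 + T/4 (J(T) = 3 - T/(-4) = 3 - T*(-1)/4 = 3 - (-1)*T/4 = 3 + T/4)
p(s, a) = 3 + a/4
√((16184 - 14*16) + p(-123, -137)) = √((16184 - 14*16) + (3 + (¼)*(-137))) = √((16184 - 1*224) + (3 - 137/4)) = √((16184 - 224) - 125/4) = √(15960 - 125/4) = √(63715/4) = √63715/2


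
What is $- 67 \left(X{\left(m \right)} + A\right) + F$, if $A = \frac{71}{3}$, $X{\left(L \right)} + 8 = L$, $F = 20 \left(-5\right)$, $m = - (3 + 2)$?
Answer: $- \frac{2444}{3} \approx -814.67$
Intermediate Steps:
$m = -5$ ($m = \left(-1\right) 5 = -5$)
$F = -100$
$X{\left(L \right)} = -8 + L$
$A = \frac{71}{3}$ ($A = 71 \cdot \frac{1}{3} = \frac{71}{3} \approx 23.667$)
$- 67 \left(X{\left(m \right)} + A\right) + F = - 67 \left(\left(-8 - 5\right) + \frac{71}{3}\right) - 100 = - 67 \left(-13 + \frac{71}{3}\right) - 100 = \left(-67\right) \frac{32}{3} - 100 = - \frac{2144}{3} - 100 = - \frac{2444}{3}$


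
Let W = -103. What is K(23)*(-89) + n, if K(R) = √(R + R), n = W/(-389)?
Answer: 103/389 - 89*√46 ≈ -603.36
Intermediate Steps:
n = 103/389 (n = -103/(-389) = -103*(-1/389) = 103/389 ≈ 0.26478)
K(R) = √2*√R (K(R) = √(2*R) = √2*√R)
K(23)*(-89) + n = (√2*√23)*(-89) + 103/389 = √46*(-89) + 103/389 = -89*√46 + 103/389 = 103/389 - 89*√46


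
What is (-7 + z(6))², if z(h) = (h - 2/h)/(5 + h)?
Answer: 45796/1089 ≈ 42.053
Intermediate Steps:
z(h) = (h - 2/h)/(5 + h)
(-7 + z(6))² = (-7 + (-2 + 6²)/(6*(5 + 6)))² = (-7 + (⅙)*(-2 + 36)/11)² = (-7 + (⅙)*(1/11)*34)² = (-7 + 17/33)² = (-214/33)² = 45796/1089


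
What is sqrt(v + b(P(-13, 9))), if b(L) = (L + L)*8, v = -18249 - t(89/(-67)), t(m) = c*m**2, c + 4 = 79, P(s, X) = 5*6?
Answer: 158*I*sqrt(3219)/67 ≈ 133.8*I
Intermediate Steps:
P(s, X) = 30
c = 75 (c = -4 + 79 = 75)
t(m) = 75*m**2
v = -82513836/4489 (v = -18249 - 75*(89/(-67))**2 = -18249 - 75*(89*(-1/67))**2 = -18249 - 75*(-89/67)**2 = -18249 - 75*7921/4489 = -18249 - 1*594075/4489 = -18249 - 594075/4489 = -82513836/4489 ≈ -18381.)
b(L) = 16*L (b(L) = (2*L)*8 = 16*L)
sqrt(v + b(P(-13, 9))) = sqrt(-82513836/4489 + 16*30) = sqrt(-82513836/4489 + 480) = sqrt(-80359116/4489) = 158*I*sqrt(3219)/67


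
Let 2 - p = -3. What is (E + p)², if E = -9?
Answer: 16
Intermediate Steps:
p = 5 (p = 2 - 1*(-3) = 2 + 3 = 5)
(E + p)² = (-9 + 5)² = (-4)² = 16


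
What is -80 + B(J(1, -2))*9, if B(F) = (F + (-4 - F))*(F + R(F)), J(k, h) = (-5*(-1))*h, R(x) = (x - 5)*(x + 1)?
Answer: -4580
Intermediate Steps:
R(x) = (1 + x)*(-5 + x) (R(x) = (-5 + x)*(1 + x) = (1 + x)*(-5 + x))
J(k, h) = 5*h
B(F) = 20 - 4*F² + 12*F (B(F) = (F + (-4 - F))*(F + (-5 + F² - 4*F)) = -4*(-5 + F² - 3*F) = 20 - 4*F² + 12*F)
-80 + B(J(1, -2))*9 = -80 + (20 - 4*(5*(-2))² + 12*(5*(-2)))*9 = -80 + (20 - 4*(-10)² + 12*(-10))*9 = -80 + (20 - 4*100 - 120)*9 = -80 + (20 - 400 - 120)*9 = -80 - 500*9 = -80 - 4500 = -4580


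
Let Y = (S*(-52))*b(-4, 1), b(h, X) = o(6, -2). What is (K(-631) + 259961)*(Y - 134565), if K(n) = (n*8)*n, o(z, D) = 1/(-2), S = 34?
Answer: -460564331569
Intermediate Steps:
o(z, D) = -½ (o(z, D) = 1*(-½) = -½)
b(h, X) = -½
K(n) = 8*n² (K(n) = (8*n)*n = 8*n²)
Y = 884 (Y = (34*(-52))*(-½) = -1768*(-½) = 884)
(K(-631) + 259961)*(Y - 134565) = (8*(-631)² + 259961)*(884 - 134565) = (8*398161 + 259961)*(-133681) = (3185288 + 259961)*(-133681) = 3445249*(-133681) = -460564331569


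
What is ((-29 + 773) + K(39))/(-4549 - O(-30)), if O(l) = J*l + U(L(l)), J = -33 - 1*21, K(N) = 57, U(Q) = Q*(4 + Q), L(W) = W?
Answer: -801/6949 ≈ -0.11527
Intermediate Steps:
J = -54 (J = -33 - 21 = -54)
O(l) = -54*l + l*(4 + l)
((-29 + 773) + K(39))/(-4549 - O(-30)) = ((-29 + 773) + 57)/(-4549 - (-30)*(-50 - 30)) = (744 + 57)/(-4549 - (-30)*(-80)) = 801/(-4549 - 1*2400) = 801/(-4549 - 2400) = 801/(-6949) = 801*(-1/6949) = -801/6949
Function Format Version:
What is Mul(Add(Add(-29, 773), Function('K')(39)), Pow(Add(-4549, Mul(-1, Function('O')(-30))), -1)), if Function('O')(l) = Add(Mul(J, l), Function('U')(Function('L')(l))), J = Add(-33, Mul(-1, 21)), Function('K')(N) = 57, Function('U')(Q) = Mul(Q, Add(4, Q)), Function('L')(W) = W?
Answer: Rational(-801, 6949) ≈ -0.11527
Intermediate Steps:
J = -54 (J = Add(-33, -21) = -54)
Function('O')(l) = Add(Mul(-54, l), Mul(l, Add(4, l)))
Mul(Add(Add(-29, 773), Function('K')(39)), Pow(Add(-4549, Mul(-1, Function('O')(-30))), -1)) = Mul(Add(Add(-29, 773), 57), Pow(Add(-4549, Mul(-1, Mul(-30, Add(-50, -30)))), -1)) = Mul(Add(744, 57), Pow(Add(-4549, Mul(-1, Mul(-30, -80))), -1)) = Mul(801, Pow(Add(-4549, Mul(-1, 2400)), -1)) = Mul(801, Pow(Add(-4549, -2400), -1)) = Mul(801, Pow(-6949, -1)) = Mul(801, Rational(-1, 6949)) = Rational(-801, 6949)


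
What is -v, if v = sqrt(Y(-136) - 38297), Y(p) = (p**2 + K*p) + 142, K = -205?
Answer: -sqrt(8221) ≈ -90.670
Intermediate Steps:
Y(p) = 142 + p**2 - 205*p (Y(p) = (p**2 - 205*p) + 142 = 142 + p**2 - 205*p)
v = sqrt(8221) (v = sqrt((142 + (-136)**2 - 205*(-136)) - 38297) = sqrt((142 + 18496 + 27880) - 38297) = sqrt(46518 - 38297) = sqrt(8221) ≈ 90.670)
-v = -sqrt(8221)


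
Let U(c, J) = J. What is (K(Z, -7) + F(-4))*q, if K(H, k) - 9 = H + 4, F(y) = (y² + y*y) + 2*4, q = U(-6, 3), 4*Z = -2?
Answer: 315/2 ≈ 157.50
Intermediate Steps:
Z = -½ (Z = (¼)*(-2) = -½ ≈ -0.50000)
q = 3
F(y) = 8 + 2*y² (F(y) = (y² + y²) + 8 = 2*y² + 8 = 8 + 2*y²)
K(H, k) = 13 + H (K(H, k) = 9 + (H + 4) = 9 + (4 + H) = 13 + H)
(K(Z, -7) + F(-4))*q = ((13 - ½) + (8 + 2*(-4)²))*3 = (25/2 + (8 + 2*16))*3 = (25/2 + (8 + 32))*3 = (25/2 + 40)*3 = (105/2)*3 = 315/2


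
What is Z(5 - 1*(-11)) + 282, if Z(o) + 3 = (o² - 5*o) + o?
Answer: 471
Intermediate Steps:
Z(o) = -3 + o² - 4*o (Z(o) = -3 + ((o² - 5*o) + o) = -3 + (o² - 4*o) = -3 + o² - 4*o)
Z(5 - 1*(-11)) + 282 = (-3 + (5 - 1*(-11))² - 4*(5 - 1*(-11))) + 282 = (-3 + (5 + 11)² - 4*(5 + 11)) + 282 = (-3 + 16² - 4*16) + 282 = (-3 + 256 - 64) + 282 = 189 + 282 = 471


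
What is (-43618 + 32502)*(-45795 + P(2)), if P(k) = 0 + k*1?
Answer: 509034988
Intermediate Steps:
P(k) = k (P(k) = 0 + k = k)
(-43618 + 32502)*(-45795 + P(2)) = (-43618 + 32502)*(-45795 + 2) = -11116*(-45793) = 509034988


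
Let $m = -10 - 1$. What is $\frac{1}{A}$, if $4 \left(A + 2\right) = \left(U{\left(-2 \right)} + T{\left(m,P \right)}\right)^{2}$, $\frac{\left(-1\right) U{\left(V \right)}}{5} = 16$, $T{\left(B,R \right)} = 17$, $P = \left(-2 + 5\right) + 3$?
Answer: $\frac{4}{3961} \approx 0.0010098$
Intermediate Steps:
$P = 6$ ($P = 3 + 3 = 6$)
$m = -11$
$U{\left(V \right)} = -80$ ($U{\left(V \right)} = \left(-5\right) 16 = -80$)
$A = \frac{3961}{4}$ ($A = -2 + \frac{\left(-80 + 17\right)^{2}}{4} = -2 + \frac{\left(-63\right)^{2}}{4} = -2 + \frac{1}{4} \cdot 3969 = -2 + \frac{3969}{4} = \frac{3961}{4} \approx 990.25$)
$\frac{1}{A} = \frac{1}{\frac{3961}{4}} = \frac{4}{3961}$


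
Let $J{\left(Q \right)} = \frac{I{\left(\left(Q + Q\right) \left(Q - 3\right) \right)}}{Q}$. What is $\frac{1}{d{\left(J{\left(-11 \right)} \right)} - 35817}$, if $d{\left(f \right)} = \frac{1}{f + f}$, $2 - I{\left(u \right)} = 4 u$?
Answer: $- \frac{2460}{88109809} \approx -2.792 \cdot 10^{-5}$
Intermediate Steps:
$I{\left(u \right)} = 2 - 4 u$
$J{\left(Q \right)} = \frac{2 - 8 Q \left(-3 + Q\right)}{Q}$ ($J{\left(Q \right)} = \frac{2 - 4 \left(Q + Q\right) \left(Q - 3\right)}{Q} = \frac{2 - 4 \cdot 2 Q \left(-3 + Q\right)}{Q} = \frac{2 - 8 Q \left(-3 + Q\right)}{Q}$)
$d{\left(f \right)} = \frac{1}{2 f}$
$\frac{1}{d{\left(J{\left(-11 \right)} \right)} - 35817} = \frac{1}{\frac{1}{2 \left(24 - -88 + \frac{2}{-11}\right)} - 35817} = \frac{1}{\frac{1}{2 \left(24 + 88 + 2 \left(- \frac{1}{11}\right)\right)} - 35817} = \frac{1}{\frac{1}{2 \left(24 + 88 - \frac{2}{11}\right)} - 35817} = \frac{1}{\frac{1}{2 \cdot \frac{1230}{11}} - 35817} = \frac{1}{\frac{1}{2} \cdot \frac{11}{1230} - 35817} = \frac{1}{\frac{11}{2460} - 35817} = \frac{1}{- \frac{88109809}{2460}} = - \frac{2460}{88109809}$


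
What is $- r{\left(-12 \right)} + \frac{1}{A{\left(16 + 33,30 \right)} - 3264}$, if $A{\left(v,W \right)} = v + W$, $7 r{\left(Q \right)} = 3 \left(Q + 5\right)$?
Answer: $\frac{9554}{3185} \approx 2.9997$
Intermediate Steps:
$r{\left(Q \right)} = \frac{15}{7} + \frac{3 Q}{7}$ ($r{\left(Q \right)} = \frac{3 \left(Q + 5\right)}{7} = \frac{3 \left(5 + Q\right)}{7} = \frac{15 + 3 Q}{7} = \frac{15}{7} + \frac{3 Q}{7}$)
$A{\left(v,W \right)} = W + v$
$- r{\left(-12 \right)} + \frac{1}{A{\left(16 + 33,30 \right)} - 3264} = - (\frac{15}{7} + \frac{3}{7} \left(-12\right)) + \frac{1}{\left(30 + \left(16 + 33\right)\right) - 3264} = - (\frac{15}{7} - \frac{36}{7}) + \frac{1}{\left(30 + 49\right) - 3264} = \left(-1\right) \left(-3\right) + \frac{1}{79 - 3264} = 3 + \frac{1}{-3185} = 3 - \frac{1}{3185} = \frac{9554}{3185}$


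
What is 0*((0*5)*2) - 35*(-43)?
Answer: 1505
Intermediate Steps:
0*((0*5)*2) - 35*(-43) = 0*(0*2) + 1505 = 0*0 + 1505 = 0 + 1505 = 1505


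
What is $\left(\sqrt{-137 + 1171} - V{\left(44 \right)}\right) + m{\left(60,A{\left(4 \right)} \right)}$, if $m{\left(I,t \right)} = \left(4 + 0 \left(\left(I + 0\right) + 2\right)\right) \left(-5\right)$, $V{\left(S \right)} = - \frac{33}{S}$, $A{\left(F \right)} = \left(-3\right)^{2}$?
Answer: $- \frac{77}{4} + \sqrt{1034} \approx 12.906$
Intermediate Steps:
$A{\left(F \right)} = 9$
$m{\left(I,t \right)} = -20$ ($m{\left(I,t \right)} = \left(4 + 0 \left(I + 2\right)\right) \left(-5\right) = \left(4 + 0 \left(2 + I\right)\right) \left(-5\right) = \left(4 + 0\right) \left(-5\right) = 4 \left(-5\right) = -20$)
$\left(\sqrt{-137 + 1171} - V{\left(44 \right)}\right) + m{\left(60,A{\left(4 \right)} \right)} = \left(\sqrt{-137 + 1171} - - \frac{33}{44}\right) - 20 = \left(\sqrt{1034} - \left(-33\right) \frac{1}{44}\right) - 20 = \left(\sqrt{1034} - - \frac{3}{4}\right) - 20 = \left(\sqrt{1034} + \frac{3}{4}\right) - 20 = \left(\frac{3}{4} + \sqrt{1034}\right) - 20 = - \frac{77}{4} + \sqrt{1034}$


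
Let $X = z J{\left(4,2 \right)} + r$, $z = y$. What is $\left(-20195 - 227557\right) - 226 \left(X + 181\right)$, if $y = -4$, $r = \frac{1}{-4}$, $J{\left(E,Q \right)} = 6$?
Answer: $- \frac{566355}{2} \approx -2.8318 \cdot 10^{5}$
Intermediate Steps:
$r = - \frac{1}{4} \approx -0.25$
$z = -4$
$X = - \frac{97}{4}$ ($X = \left(-4\right) 6 - \frac{1}{4} = -24 - \frac{1}{4} = - \frac{97}{4} \approx -24.25$)
$\left(-20195 - 227557\right) - 226 \left(X + 181\right) = \left(-20195 - 227557\right) - 226 \left(- \frac{97}{4} + 181\right) = -247752 - 226 \cdot \frac{627}{4} = -247752 - \frac{70851}{2} = - \frac{566355}{2}$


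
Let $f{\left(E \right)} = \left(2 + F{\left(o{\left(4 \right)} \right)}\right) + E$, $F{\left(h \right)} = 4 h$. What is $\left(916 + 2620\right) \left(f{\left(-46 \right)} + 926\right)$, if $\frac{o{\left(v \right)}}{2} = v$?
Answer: $3231904$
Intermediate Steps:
$o{\left(v \right)} = 2 v$
$f{\left(E \right)} = 34 + E$ ($f{\left(E \right)} = \left(2 + 4 \cdot 2 \cdot 4\right) + E = \left(2 + 4 \cdot 8\right) + E = \left(2 + 32\right) + E = 34 + E$)
$\left(916 + 2620\right) \left(f{\left(-46 \right)} + 926\right) = \left(916 + 2620\right) \left(\left(34 - 46\right) + 926\right) = 3536 \left(-12 + 926\right) = 3536 \cdot 914 = 3231904$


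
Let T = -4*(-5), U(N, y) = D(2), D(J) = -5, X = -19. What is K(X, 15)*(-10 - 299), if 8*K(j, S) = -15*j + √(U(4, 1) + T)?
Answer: -88065/8 - 309*√15/8 ≈ -11158.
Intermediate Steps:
U(N, y) = -5
T = 20
K(j, S) = -15*j/8 + √15/8 (K(j, S) = (-15*j + √(-5 + 20))/8 = (-15*j + √15)/8 = (√15 - 15*j)/8 = -15*j/8 + √15/8)
K(X, 15)*(-10 - 299) = (-15/8*(-19) + √15/8)*(-10 - 299) = (285/8 + √15/8)*(-309) = -88065/8 - 309*√15/8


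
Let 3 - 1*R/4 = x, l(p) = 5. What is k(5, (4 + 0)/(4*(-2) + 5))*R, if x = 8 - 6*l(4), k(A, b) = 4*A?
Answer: 2000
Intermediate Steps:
x = -22 (x = 8 - 6*5 = 8 - 30 = -22)
R = 100 (R = 12 - 4*(-22) = 12 + 88 = 100)
k(5, (4 + 0)/(4*(-2) + 5))*R = (4*5)*100 = 20*100 = 2000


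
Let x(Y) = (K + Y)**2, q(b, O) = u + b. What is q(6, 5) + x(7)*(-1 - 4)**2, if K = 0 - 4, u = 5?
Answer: 236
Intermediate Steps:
K = -4
q(b, O) = 5 + b
x(Y) = (-4 + Y)**2
q(6, 5) + x(7)*(-1 - 4)**2 = (5 + 6) + (-4 + 7)**2*(-1 - 4)**2 = 11 + 3**2*(-5)**2 = 11 + 9*25 = 11 + 225 = 236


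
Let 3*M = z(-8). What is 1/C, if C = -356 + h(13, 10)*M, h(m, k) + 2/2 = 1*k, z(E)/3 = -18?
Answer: -1/518 ≈ -0.0019305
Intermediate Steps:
z(E) = -54 (z(E) = 3*(-18) = -54)
M = -18 (M = (1/3)*(-54) = -18)
h(m, k) = -1 + k (h(m, k) = -1 + 1*k = -1 + k)
C = -518 (C = -356 + (-1 + 10)*(-18) = -356 + 9*(-18) = -356 - 162 = -518)
1/C = 1/(-518) = -1/518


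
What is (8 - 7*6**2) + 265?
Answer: 21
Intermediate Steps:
(8 - 7*6**2) + 265 = (8 - 7*36) + 265 = (8 - 252) + 265 = -244 + 265 = 21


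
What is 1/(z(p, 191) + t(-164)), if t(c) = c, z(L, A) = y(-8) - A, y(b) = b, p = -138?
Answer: -1/363 ≈ -0.0027548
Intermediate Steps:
z(L, A) = -8 - A
1/(z(p, 191) + t(-164)) = 1/((-8 - 1*191) - 164) = 1/((-8 - 191) - 164) = 1/(-199 - 164) = 1/(-363) = -1/363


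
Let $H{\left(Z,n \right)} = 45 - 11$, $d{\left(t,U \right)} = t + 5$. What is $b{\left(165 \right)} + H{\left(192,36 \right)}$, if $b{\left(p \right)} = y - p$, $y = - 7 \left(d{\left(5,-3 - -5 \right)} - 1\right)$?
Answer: $-194$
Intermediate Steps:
$d{\left(t,U \right)} = 5 + t$
$y = -63$ ($y = - 7 \left(\left(5 + 5\right) - 1\right) = - 7 \left(10 - 1\right) = \left(-7\right) 9 = -63$)
$b{\left(p \right)} = -63 - p$
$H{\left(Z,n \right)} = 34$
$b{\left(165 \right)} + H{\left(192,36 \right)} = \left(-63 - 165\right) + 34 = -228 + 34 = -194$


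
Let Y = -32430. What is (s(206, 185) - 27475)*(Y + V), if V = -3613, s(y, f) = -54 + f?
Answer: 985559792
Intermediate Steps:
(s(206, 185) - 27475)*(Y + V) = ((-54 + 185) - 27475)*(-32430 - 3613) = (131 - 27475)*(-36043) = -27344*(-36043) = 985559792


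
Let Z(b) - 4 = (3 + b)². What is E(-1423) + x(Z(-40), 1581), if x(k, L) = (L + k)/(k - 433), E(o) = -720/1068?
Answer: 103253/41830 ≈ 2.4684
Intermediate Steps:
E(o) = -60/89 (E(o) = -720*1/1068 = -60/89)
Z(b) = 4 + (3 + b)²
x(k, L) = (L + k)/(-433 + k)
E(-1423) + x(Z(-40), 1581) = -60/89 + (1581 + (4 + (3 - 40)²))/(-433 + (4 + (3 - 40)²)) = -60/89 + (1581 + (4 + (-37)²))/(-433 + (4 + (-37)²)) = -60/89 + (1581 + (4 + 1369))/(-433 + (4 + 1369)) = -60/89 + (1581 + 1373)/(-433 + 1373) = -60/89 + 2954/940 = -60/89 + (1/940)*2954 = -60/89 + 1477/470 = 103253/41830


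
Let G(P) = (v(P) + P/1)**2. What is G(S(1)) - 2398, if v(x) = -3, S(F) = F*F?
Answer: -2394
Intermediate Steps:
S(F) = F**2
G(P) = (-3 + P)**2 (G(P) = (-3 + P/1)**2 = (-3 + P*1)**2 = (-3 + P)**2)
G(S(1)) - 2398 = (-3 + 1**2)**2 - 2398 = (-3 + 1)**2 - 2398 = (-2)**2 - 2398 = 4 - 2398 = -2394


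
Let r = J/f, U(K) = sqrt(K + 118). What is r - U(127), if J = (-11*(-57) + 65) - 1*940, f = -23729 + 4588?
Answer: 248/19141 - 7*sqrt(5) ≈ -15.640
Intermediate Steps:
f = -19141
U(K) = sqrt(118 + K)
J = -248 (J = (627 + 65) - 940 = 692 - 940 = -248)
r = 248/19141 (r = -248/(-19141) = -248*(-1/19141) = 248/19141 ≈ 0.012956)
r - U(127) = 248/19141 - sqrt(118 + 127) = 248/19141 - sqrt(245) = 248/19141 - 7*sqrt(5)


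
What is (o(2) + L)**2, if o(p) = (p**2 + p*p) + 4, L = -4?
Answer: 64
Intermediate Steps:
o(p) = 4 + 2*p**2 (o(p) = (p**2 + p**2) + 4 = 2*p**2 + 4 = 4 + 2*p**2)
(o(2) + L)**2 = ((4 + 2*2**2) - 4)**2 = ((4 + 2*4) - 4)**2 = ((4 + 8) - 4)**2 = (12 - 4)**2 = 8**2 = 64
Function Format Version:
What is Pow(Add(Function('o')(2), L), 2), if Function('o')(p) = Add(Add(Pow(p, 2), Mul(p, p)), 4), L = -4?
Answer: 64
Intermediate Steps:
Function('o')(p) = Add(4, Mul(2, Pow(p, 2))) (Function('o')(p) = Add(Add(Pow(p, 2), Pow(p, 2)), 4) = Add(Mul(2, Pow(p, 2)), 4) = Add(4, Mul(2, Pow(p, 2))))
Pow(Add(Function('o')(2), L), 2) = Pow(Add(Add(4, Mul(2, Pow(2, 2))), -4), 2) = Pow(Add(Add(4, Mul(2, 4)), -4), 2) = Pow(Add(Add(4, 8), -4), 2) = Pow(Add(12, -4), 2) = Pow(8, 2) = 64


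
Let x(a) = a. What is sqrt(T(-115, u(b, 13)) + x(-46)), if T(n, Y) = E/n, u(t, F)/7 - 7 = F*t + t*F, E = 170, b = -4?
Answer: 2*I*sqrt(6279)/23 ≈ 6.8904*I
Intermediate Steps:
u(t, F) = 49 + 14*F*t (u(t, F) = 49 + 7*(F*t + t*F) = 49 + 7*(F*t + F*t) = 49 + 7*(2*F*t) = 49 + 14*F*t)
T(n, Y) = 170/n
sqrt(T(-115, u(b, 13)) + x(-46)) = sqrt(170/(-115) - 46) = sqrt(170*(-1/115) - 46) = sqrt(-34/23 - 46) = sqrt(-1092/23) = 2*I*sqrt(6279)/23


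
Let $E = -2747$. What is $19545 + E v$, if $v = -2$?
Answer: $25039$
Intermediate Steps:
$19545 + E v = 19545 - -5494 = 19545 + 5494 = 25039$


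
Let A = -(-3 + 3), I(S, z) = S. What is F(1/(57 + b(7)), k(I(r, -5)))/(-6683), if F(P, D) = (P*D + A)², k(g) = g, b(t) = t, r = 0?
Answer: 0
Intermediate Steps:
A = 0 (A = -1*0 = 0)
F(P, D) = D²*P² (F(P, D) = (P*D + 0)² = (D*P + 0)² = (D*P)² = D²*P²)
F(1/(57 + b(7)), k(I(r, -5)))/(-6683) = (0²*(1/(57 + 7))²)/(-6683) = (0*(1/64)²)*(-1/6683) = (0*(1/4096))*(-1/6683) = 0*(-1/6683) = 0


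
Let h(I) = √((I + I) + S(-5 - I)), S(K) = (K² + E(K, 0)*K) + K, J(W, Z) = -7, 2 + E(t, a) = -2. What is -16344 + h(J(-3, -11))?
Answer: -16344 + 4*I ≈ -16344.0 + 4.0*I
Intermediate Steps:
E(t, a) = -4 (E(t, a) = -2 - 2 = -4)
S(K) = K² - 3*K (S(K) = (K² - 4*K) + K = K² - 3*K)
h(I) = √(2*I + (-8 - I)*(-5 - I)) (h(I) = √((I + I) + (-5 - I)*(-3 + (-5 - I))) = √(2*I + (-5 - I)*(-8 - I)) = √(2*I + (-8 - I)*(-5 - I)))
-16344 + h(J(-3, -11)) = -16344 + √(40 + (-7)² + 15*(-7)) = -16344 + √(40 + 49 - 105) = -16344 + √(-16) = -16344 + 4*I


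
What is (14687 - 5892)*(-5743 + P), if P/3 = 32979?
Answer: 819641230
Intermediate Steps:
P = 98937 (P = 3*32979 = 98937)
(14687 - 5892)*(-5743 + P) = (14687 - 5892)*(-5743 + 98937) = 8795*93194 = 819641230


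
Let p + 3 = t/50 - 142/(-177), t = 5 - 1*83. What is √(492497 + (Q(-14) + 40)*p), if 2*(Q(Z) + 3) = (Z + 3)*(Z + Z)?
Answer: √385173820029/885 ≈ 701.27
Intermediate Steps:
t = -78 (t = 5 - 83 = -78)
Q(Z) = -3 + Z*(3 + Z) (Q(Z) = -3 + ((Z + 3)*(Z + Z))/2 = -3 + ((3 + Z)*(2*Z))/2 = -3 + (2*Z*(3 + Z))/2 = -3 + Z*(3 + Z))
p = -16628/4425 (p = -3 + (-78/50 - 142/(-177)) = -3 + (-78*1/50 - 142*(-1/177)) = -3 + (-39/25 + 142/177) = -3 - 3353/4425 = -16628/4425 ≈ -3.7577)
√(492497 + (Q(-14) + 40)*p) = √(492497 + ((-3 + (-14)² + 3*(-14)) + 40)*(-16628/4425)) = √(492497 + ((-3 + 196 - 42) + 40)*(-16628/4425)) = √(492497 + (151 + 40)*(-16628/4425)) = √(492497 + 191*(-16628/4425)) = √(492497 - 3175948/4425) = √(2176123277/4425) = √385173820029/885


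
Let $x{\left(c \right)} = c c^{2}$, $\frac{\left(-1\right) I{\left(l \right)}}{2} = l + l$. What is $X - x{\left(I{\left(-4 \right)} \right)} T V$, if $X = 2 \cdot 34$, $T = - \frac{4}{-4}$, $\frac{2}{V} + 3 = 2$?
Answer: $8260$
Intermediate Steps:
$I{\left(l \right)} = - 4 l$ ($I{\left(l \right)} = - 2 \left(l + l\right) = - 2 \cdot 2 l = - 4 l$)
$x{\left(c \right)} = c^{3}$
$V = -2$ ($V = \frac{2}{-3 + 2} = \frac{2}{-1} = 2 \left(-1\right) = -2$)
$T = 1$ ($T = \left(-4\right) \left(- \frac{1}{4}\right) = 1$)
$X = 68$
$X - x{\left(I{\left(-4 \right)} \right)} T V = 68 - \left(\left(-4\right) \left(-4\right)\right)^{3} \cdot 1 \left(-2\right) = 68 - 16^{3} \cdot 1 \left(-2\right) = 68 - 4096 \cdot 1 \left(-2\right) = 68 - 4096 \left(-2\right) = 68 - -8192 = 68 + 8192 = 8260$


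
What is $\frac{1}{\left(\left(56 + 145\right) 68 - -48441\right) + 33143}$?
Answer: $\frac{1}{95252} \approx 1.0498 \cdot 10^{-5}$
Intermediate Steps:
$\frac{1}{\left(\left(56 + 145\right) 68 - -48441\right) + 33143} = \frac{1}{\left(201 \cdot 68 + 48441\right) + 33143} = \frac{1}{\left(13668 + 48441\right) + 33143} = \frac{1}{62109 + 33143} = \frac{1}{95252}$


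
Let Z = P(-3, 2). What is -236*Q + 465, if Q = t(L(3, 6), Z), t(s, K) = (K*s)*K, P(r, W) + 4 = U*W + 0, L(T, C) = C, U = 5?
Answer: -50511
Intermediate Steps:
P(r, W) = -4 + 5*W (P(r, W) = -4 + (5*W + 0) = -4 + 5*W)
Z = 6 (Z = -4 + 5*2 = -4 + 10 = 6)
t(s, K) = s*K²
Q = 216 (Q = 6*6² = 6*36 = 216)
-236*Q + 465 = -236*216 + 465 = -50976 + 465 = -50511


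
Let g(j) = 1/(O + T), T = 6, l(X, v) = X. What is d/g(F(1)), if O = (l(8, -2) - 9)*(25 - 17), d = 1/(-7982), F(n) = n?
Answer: 1/3991 ≈ 0.00025056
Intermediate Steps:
d = -1/7982 ≈ -0.00012528
O = -8 (O = (8 - 9)*(25 - 17) = -1*8 = -8)
g(j) = -1/2 (g(j) = 1/(-8 + 6) = 1/(-2) = -1/2)
d/g(F(1)) = -1/(7982*(-1/2)) = -1/7982*(-2) = 1/3991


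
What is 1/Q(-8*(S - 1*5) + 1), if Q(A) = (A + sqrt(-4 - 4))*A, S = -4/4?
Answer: 1/2409 - 2*I*sqrt(2)/118041 ≈ 0.00041511 - 2.3961e-5*I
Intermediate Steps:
S = -1 (S = -4*1/4 = -1)
Q(A) = A*(A + 2*I*sqrt(2)) (Q(A) = (A + sqrt(-8))*A = (A + 2*I*sqrt(2))*A = A*(A + 2*I*sqrt(2)))
1/Q(-8*(S - 1*5) + 1) = 1/((-8*(-1 - 1*5) + 1)*((-8*(-1 - 1*5) + 1) + 2*I*sqrt(2))) = 1/((-8*(-1 - 5) + 1)*((-8*(-1 - 5) + 1) + 2*I*sqrt(2))) = 1/((-8*(-6) + 1)*((-8*(-6) + 1) + 2*I*sqrt(2))) = 1/((48 + 1)*((48 + 1) + 2*I*sqrt(2))) = 1/(49*(49 + 2*I*sqrt(2))) = 1/(2401 + 98*I*sqrt(2))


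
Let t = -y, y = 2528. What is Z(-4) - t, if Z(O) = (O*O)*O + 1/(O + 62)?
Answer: 142913/58 ≈ 2464.0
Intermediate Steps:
Z(O) = O**3 + 1/(62 + O) (Z(O) = O**2*O + 1/(62 + O) = O**3 + 1/(62 + O))
t = -2528 (t = -1*2528 = -2528)
Z(-4) - t = (1 + (-4)**4 + 62*(-4)**3)/(62 - 4) - 1*(-2528) = (1 + 256 + 62*(-64))/58 + 2528 = (1 + 256 - 3968)/58 + 2528 = (1/58)*(-3711) + 2528 = -3711/58 + 2528 = 142913/58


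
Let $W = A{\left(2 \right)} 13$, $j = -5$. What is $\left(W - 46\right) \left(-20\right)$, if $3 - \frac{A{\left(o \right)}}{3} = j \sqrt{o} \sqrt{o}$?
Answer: $-9220$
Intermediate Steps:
$A{\left(o \right)} = 9 + 15 o$ ($A{\left(o \right)} = 9 - 3 - 5 \sqrt{o} \sqrt{o} = 9 - 3 \left(- 5 o\right) = 9 + 15 o$)
$W = 507$ ($W = \left(9 + 15 \cdot 2\right) 13 = \left(9 + 30\right) 13 = 39 \cdot 13 = 507$)
$\left(W - 46\right) \left(-20\right) = \left(507 - 46\right) \left(-20\right) = 461 \left(-20\right) = -9220$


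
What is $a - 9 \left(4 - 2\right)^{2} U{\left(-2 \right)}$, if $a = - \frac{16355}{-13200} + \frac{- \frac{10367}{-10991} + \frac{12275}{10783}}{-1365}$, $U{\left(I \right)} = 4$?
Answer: $- \frac{4064773089461683}{28472272548720} \approx -142.76$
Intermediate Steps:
$a = \frac{35234157553997}{28472272548720}$ ($a = \left(-16355\right) \left(- \frac{1}{13200}\right) + \left(\left(-10367\right) \left(- \frac{1}{10991}\right) + 12275 \cdot \frac{1}{10783}\right) \left(- \frac{1}{1365}\right) = \frac{3271}{2640} + \left(\frac{10367}{10991} + \frac{12275}{10783}\right) \left(- \frac{1}{1365}\right) = \frac{3271}{2640} + \frac{246701886}{118515953} \left(- \frac{1}{1365}\right) = \frac{3271}{2640} - \frac{82233962}{53924758615} = \frac{35234157553997}{28472272548720} \approx 1.2375$)
$a - 9 \left(4 - 2\right)^{2} U{\left(-2 \right)} = \frac{35234157553997}{28472272548720} - 9 \left(4 - 2\right)^{2} \cdot 4 = \frac{35234157553997}{28472272548720} - 9 \cdot 2^{2} \cdot 4 = \frac{35234157553997}{28472272548720} - 9 \cdot 4 \cdot 4 = \frac{35234157553997}{28472272548720} - 36 \cdot 4 = \frac{35234157553997}{28472272548720} - 144 = - \frac{4064773089461683}{28472272548720}$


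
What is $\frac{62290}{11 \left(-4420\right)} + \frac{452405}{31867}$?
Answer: $\frac{181917597}{14085214} \approx 12.915$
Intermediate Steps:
$\frac{62290}{11 \left(-4420\right)} + \frac{452405}{31867} = \frac{62290}{-48620} + 452405 \cdot \frac{1}{31867} = 62290 \left(- \frac{1}{48620}\right) + \frac{452405}{31867} = - \frac{6229}{4862} + \frac{452405}{31867} = \frac{181917597}{14085214}$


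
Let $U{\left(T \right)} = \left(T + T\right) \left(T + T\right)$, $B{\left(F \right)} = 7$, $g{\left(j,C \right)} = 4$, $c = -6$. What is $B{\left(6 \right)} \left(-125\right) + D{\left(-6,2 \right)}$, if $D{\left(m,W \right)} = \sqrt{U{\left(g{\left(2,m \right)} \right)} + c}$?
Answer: $-875 + \sqrt{58} \approx -867.38$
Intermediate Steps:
$U{\left(T \right)} = 4 T^{2}$ ($U{\left(T \right)} = 2 T 2 T = 4 T^{2}$)
$D{\left(m,W \right)} = \sqrt{58}$ ($D{\left(m,W \right)} = \sqrt{4 \cdot 4^{2} - 6} = \sqrt{4 \cdot 16 - 6} = \sqrt{64 - 6} = \sqrt{58}$)
$B{\left(6 \right)} \left(-125\right) + D{\left(-6,2 \right)} = 7 \left(-125\right) + \sqrt{58} = -875 + \sqrt{58}$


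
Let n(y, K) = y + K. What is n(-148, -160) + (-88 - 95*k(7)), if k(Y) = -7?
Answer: 269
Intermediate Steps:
n(y, K) = K + y
n(-148, -160) + (-88 - 95*k(7)) = (-160 - 148) + (-88 - 95*(-7)) = -308 + (-88 + 665) = -308 + 577 = 269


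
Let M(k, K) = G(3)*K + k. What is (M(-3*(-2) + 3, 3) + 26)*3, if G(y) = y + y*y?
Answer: 213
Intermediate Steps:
G(y) = y + y**2
M(k, K) = k + 12*K (M(k, K) = (3*(1 + 3))*K + k = (3*4)*K + k = 12*K + k = k + 12*K)
(M(-3*(-2) + 3, 3) + 26)*3 = (((-3*(-2) + 3) + 12*3) + 26)*3 = (((6 + 3) + 36) + 26)*3 = ((9 + 36) + 26)*3 = (45 + 26)*3 = 71*3 = 213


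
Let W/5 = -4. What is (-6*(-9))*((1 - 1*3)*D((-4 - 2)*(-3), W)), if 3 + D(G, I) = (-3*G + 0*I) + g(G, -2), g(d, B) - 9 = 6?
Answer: 4536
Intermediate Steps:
g(d, B) = 15 (g(d, B) = 9 + 6 = 15)
W = -20 (W = 5*(-4) = -20)
D(G, I) = 12 - 3*G (D(G, I) = -3 + ((-3*G + 0*I) + 15) = -3 + ((-3*G + 0) + 15) = -3 + (-3*G + 15) = -3 + (15 - 3*G) = 12 - 3*G)
(-6*(-9))*((1 - 1*3)*D((-4 - 2)*(-3), W)) = (-6*(-9))*((1 - 1*3)*(12 - 3*(-4 - 2)*(-3))) = 54*((1 - 3)*(12 - (-18)*(-3))) = 54*(-2*(12 - 3*18)) = 54*(-2*(12 - 54)) = 54*(-2*(-42)) = 54*84 = 4536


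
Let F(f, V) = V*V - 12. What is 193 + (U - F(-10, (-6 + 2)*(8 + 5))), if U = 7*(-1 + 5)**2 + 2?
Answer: -2385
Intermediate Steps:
F(f, V) = -12 + V**2 (F(f, V) = V**2 - 12 = -12 + V**2)
U = 114 (U = 7*4**2 + 2 = 7*16 + 2 = 112 + 2 = 114)
193 + (U - F(-10, (-6 + 2)*(8 + 5))) = 193 + (114 - (-12 + ((-6 + 2)*(8 + 5))**2)) = 193 + (114 - (-12 + (-4*13)**2)) = 193 + (114 - (-12 + (-52)**2)) = 193 + (114 - (-12 + 2704)) = 193 + (114 - 1*2692) = 193 + (114 - 2692) = 193 - 2578 = -2385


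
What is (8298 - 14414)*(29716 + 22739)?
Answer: -320814780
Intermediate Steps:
(8298 - 14414)*(29716 + 22739) = -6116*52455 = -320814780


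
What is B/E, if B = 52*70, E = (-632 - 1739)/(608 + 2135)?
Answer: -9984520/2371 ≈ -4211.1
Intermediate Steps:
E = -2371/2743 ≈ -0.86438
B = 3640
B/E = 3640/(-2371/2743) = 3640*(-2743/2371) = -9984520/2371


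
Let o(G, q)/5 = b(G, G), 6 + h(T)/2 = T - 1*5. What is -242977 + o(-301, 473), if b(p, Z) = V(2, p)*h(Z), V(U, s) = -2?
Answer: -236737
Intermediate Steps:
h(T) = -22 + 2*T (h(T) = -12 + 2*(T - 1*5) = -12 + 2*(T - 5) = -12 + 2*(-5 + T) = -12 + (-10 + 2*T) = -22 + 2*T)
b(p, Z) = 44 - 4*Z (b(p, Z) = -2*(-22 + 2*Z) = 44 - 4*Z)
o(G, q) = 220 - 20*G (o(G, q) = 5*(44 - 4*G) = 220 - 20*G)
-242977 + o(-301, 473) = -242977 + (220 - 20*(-301)) = -242977 + (220 + 6020) = -242977 + 6240 = -236737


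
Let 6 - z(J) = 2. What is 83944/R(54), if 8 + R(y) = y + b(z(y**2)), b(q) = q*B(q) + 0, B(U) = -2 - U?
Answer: 41972/11 ≈ 3815.6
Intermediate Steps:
z(J) = 4 (z(J) = 6 - 1*2 = 6 - 2 = 4)
b(q) = q*(-2 - q) (b(q) = q*(-2 - q) + 0 = q*(-2 - q))
R(y) = -32 + y (R(y) = -8 + (y - 1*4*(2 + 4)) = -8 + (y - 1*4*6) = -8 + (y - 24) = -8 + (-24 + y) = -32 + y)
83944/R(54) = 83944/(-32 + 54) = 83944/22 = 83944*(1/22) = 41972/11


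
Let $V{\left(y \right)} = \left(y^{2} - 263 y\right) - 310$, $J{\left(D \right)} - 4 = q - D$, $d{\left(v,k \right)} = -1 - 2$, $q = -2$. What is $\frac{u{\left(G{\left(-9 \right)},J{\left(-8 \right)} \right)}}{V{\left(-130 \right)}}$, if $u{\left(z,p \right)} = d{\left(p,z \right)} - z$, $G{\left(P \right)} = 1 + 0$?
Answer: $- \frac{1}{12695} \approx -7.8771 \cdot 10^{-5}$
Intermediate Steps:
$G{\left(P \right)} = 1$
$d{\left(v,k \right)} = -3$ ($d{\left(v,k \right)} = -1 - 2 = -3$)
$J{\left(D \right)} = 2 - D$ ($J{\left(D \right)} = 4 - \left(2 + D\right) = 2 - D$)
$V{\left(y \right)} = -310 + y^{2} - 263 y$
$u{\left(z,p \right)} = -3 - z$
$\frac{u{\left(G{\left(-9 \right)},J{\left(-8 \right)} \right)}}{V{\left(-130 \right)}} = \frac{-3 - 1}{-310 + \left(-130\right)^{2} - -34190} = \frac{-3 - 1}{-310 + 16900 + 34190} = - \frac{4}{50780} = \left(-4\right) \frac{1}{50780} = - \frac{1}{12695}$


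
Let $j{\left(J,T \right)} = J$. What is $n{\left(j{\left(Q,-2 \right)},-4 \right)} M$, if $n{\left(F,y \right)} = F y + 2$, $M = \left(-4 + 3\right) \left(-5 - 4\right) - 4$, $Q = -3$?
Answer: $70$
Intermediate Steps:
$M = 5$ ($M = \left(-1\right) \left(-9\right) - 4 = 9 - 4 = 5$)
$n{\left(F,y \right)} = 2 + F y$
$n{\left(j{\left(Q,-2 \right)},-4 \right)} M = \left(2 - -12\right) 5 = \left(2 + 12\right) 5 = 14 \cdot 5 = 70$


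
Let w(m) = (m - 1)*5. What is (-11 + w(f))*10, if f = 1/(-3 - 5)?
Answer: -665/4 ≈ -166.25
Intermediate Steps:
f = -⅛ (f = 1/(-8) = -⅛ ≈ -0.12500)
w(m) = -5 + 5*m (w(m) = (-1 + m)*5 = -5 + 5*m)
(-11 + w(f))*10 = (-11 + (-5 + 5*(-⅛)))*10 = (-11 + (-5 - 5/8))*10 = (-11 - 45/8)*10 = -133/8*10 = -665/4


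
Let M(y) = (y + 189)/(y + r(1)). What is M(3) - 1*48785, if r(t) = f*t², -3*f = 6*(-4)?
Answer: -536443/11 ≈ -48768.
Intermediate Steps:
f = 8 (f = -2*(-4) = -⅓*(-24) = 8)
r(t) = 8*t²
M(y) = (189 + y)/(8 + y) (M(y) = (y + 189)/(y + 8*1²) = (189 + y)/(y + 8*1) = (189 + y)/(y + 8) = (189 + y)/(8 + y))
M(3) - 1*48785 = (189 + 3)/(8 + 3) - 1*48785 = 192/11 - 48785 = -536443/11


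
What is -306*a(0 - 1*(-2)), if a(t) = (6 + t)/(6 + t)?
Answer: -306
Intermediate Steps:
a(t) = 1
-306*a(0 - 1*(-2)) = -306*1 = -306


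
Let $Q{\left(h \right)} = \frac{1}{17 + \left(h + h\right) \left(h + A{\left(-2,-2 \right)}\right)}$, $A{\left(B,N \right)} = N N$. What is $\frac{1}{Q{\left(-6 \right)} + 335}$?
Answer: $\frac{41}{13736} \approx 0.0029849$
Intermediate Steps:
$A{\left(B,N \right)} = N^{2}$
$Q{\left(h \right)} = \frac{1}{17 + 2 h \left(4 + h\right)}$ ($Q{\left(h \right)} = \frac{1}{17 + \left(h + h\right) \left(h + \left(-2\right)^{2}\right)} = \frac{1}{17 + 2 h \left(h + 4\right)} = \frac{1}{17 + 2 h \left(4 + h\right)}$)
$\frac{1}{Q{\left(-6 \right)} + 335} = \frac{1}{\frac{1}{17 + 2 \left(-6\right)^{2} + 8 \left(-6\right)} + 335} = \frac{1}{\frac{1}{17 + 2 \cdot 36 - 48} + 335} = \frac{1}{\frac{1}{17 + 72 - 48} + 335} = \frac{1}{\frac{1}{41} + 335} = \frac{1}{\frac{13736}{41}} = \frac{41}{13736}$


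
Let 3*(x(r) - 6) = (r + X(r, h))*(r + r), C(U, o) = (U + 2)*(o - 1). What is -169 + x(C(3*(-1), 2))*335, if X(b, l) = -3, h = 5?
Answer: 8203/3 ≈ 2734.3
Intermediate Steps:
C(U, o) = (-1 + o)*(2 + U) (C(U, o) = (2 + U)*(-1 + o) = (-1 + o)*(2 + U))
x(r) = 6 + 2*r*(-3 + r)/3 (x(r) = 6 + ((r - 3)*(r + r))/3 = 6 + ((-3 + r)*(2*r))/3 = 6 + (2*r*(-3 + r))/3 = 6 + 2*r*(-3 + r)/3)
-169 + x(C(3*(-1), 2))*335 = -169 + (6 - 2*(-2 - 3*(-1) + 2*2 + (3*(-1))*2) + 2*(-2 - 3*(-1) + 2*2 + (3*(-1))*2)²/3)*335 = -169 + (6 - 2*(-2 - 1*(-3) + 4 - 3*2) + 2*(-2 - 1*(-3) + 4 - 3*2)²/3)*335 = -169 + (6 - 2*(-2 + 3 + 4 - 6) + 2*(-2 + 3 + 4 - 6)²/3)*335 = -169 + (6 - 2*(-1) + (⅔)*(-1)²)*335 = -169 + (6 + 2 + (⅔)*1)*335 = -169 + (6 + 2 + ⅔)*335 = -169 + (26/3)*335 = -169 + 8710/3 = 8203/3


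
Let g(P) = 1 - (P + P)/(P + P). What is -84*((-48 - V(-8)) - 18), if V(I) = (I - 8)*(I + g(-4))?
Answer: 16296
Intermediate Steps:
g(P) = 0 (g(P) = 1 - 2*P/(2*P) = 1 - 2*P*1/(2*P) = 1 - 1*1 = 1 - 1 = 0)
V(I) = I*(-8 + I) (V(I) = (I - 8)*(I + 0) = (-8 + I)*I = I*(-8 + I))
-84*((-48 - V(-8)) - 18) = -84*((-48 - (-8)*(-8 - 8)) - 18) = -84*((-48 - (-8)*(-16)) - 18) = -84*((-48 - 1*128) - 18) = -84*((-48 - 128) - 18) = -84*(-176 - 18) = -84*(-194) = 16296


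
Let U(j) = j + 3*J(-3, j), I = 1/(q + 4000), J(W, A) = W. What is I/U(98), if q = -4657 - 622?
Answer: -1/113831 ≈ -8.7849e-6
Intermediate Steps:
q = -5279
I = -1/1279 (I = 1/(-5279 + 4000) = 1/(-1279) = -1/1279 ≈ -0.00078186)
U(j) = -9 + j (U(j) = j + 3*(-3) = j - 9 = -9 + j)
I/U(98) = -1/(1279*(-9 + 98)) = -1/1279/89 = -1/1279*1/89 = -1/113831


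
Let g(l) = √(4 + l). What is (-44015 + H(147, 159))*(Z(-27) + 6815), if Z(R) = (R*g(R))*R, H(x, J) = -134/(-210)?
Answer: -6299115404/21 - 1123026444*I*√23/35 ≈ -2.9996e+8 - 1.5388e+8*I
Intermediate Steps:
H(x, J) = 67/105 (H(x, J) = -134*(-1/210) = 67/105)
Z(R) = R²*√(4 + R) (Z(R) = (R*√(4 + R))*R = R²*√(4 + R))
(-44015 + H(147, 159))*(Z(-27) + 6815) = (-44015 + 67/105)*((-27)²*√(4 - 27) + 6815) = -4621508*(729*√(-23) + 6815)/105 = -4621508*(729*(I*√23) + 6815)/105 = -4621508*(729*I*√23 + 6815)/105 = -4621508*(6815 + 729*I*√23)/105 = -6299115404/21 - 1123026444*I*√23/35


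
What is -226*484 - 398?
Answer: -109782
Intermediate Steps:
-226*484 - 398 = -109384 - 398 = -109782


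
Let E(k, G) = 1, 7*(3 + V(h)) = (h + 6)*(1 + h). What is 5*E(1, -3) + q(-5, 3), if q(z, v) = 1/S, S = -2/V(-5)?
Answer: 95/14 ≈ 6.7857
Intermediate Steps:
V(h) = -3 + (1 + h)*(6 + h)/7 (V(h) = -3 + ((h + 6)*(1 + h))/7 = -3 + ((6 + h)*(1 + h))/7 = -3 + ((1 + h)*(6 + h))/7 = -3 + (1 + h)*(6 + h)/7)
S = 14/25 (S = -2/(-15/7 - 5 + (⅐)*(-5)²) = -2/(-15/7 - 5 + (⅐)*25) = -2/(-15/7 - 5 + 25/7) = -2/(-25/7) = -2*(-7/25) = 14/25 ≈ 0.56000)
q(z, v) = 25/14 (q(z, v) = 1/(14/25) = 25/14)
5*E(1, -3) + q(-5, 3) = 5*1 + 25/14 = 5 + 25/14 = 95/14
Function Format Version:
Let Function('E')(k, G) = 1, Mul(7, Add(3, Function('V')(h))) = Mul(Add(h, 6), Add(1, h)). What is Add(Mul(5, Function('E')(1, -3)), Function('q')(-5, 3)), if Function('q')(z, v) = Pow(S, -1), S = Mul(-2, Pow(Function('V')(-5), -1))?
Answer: Rational(95, 14) ≈ 6.7857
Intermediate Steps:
Function('V')(h) = Add(-3, Mul(Rational(1, 7), Add(1, h), Add(6, h))) (Function('V')(h) = Add(-3, Mul(Rational(1, 7), Mul(Add(h, 6), Add(1, h)))) = Add(-3, Mul(Rational(1, 7), Mul(Add(6, h), Add(1, h)))) = Add(-3, Mul(Rational(1, 7), Mul(Add(1, h), Add(6, h)))) = Add(-3, Mul(Rational(1, 7), Add(1, h), Add(6, h))))
S = Rational(14, 25) (S = Mul(-2, Pow(Add(Rational(-15, 7), -5, Mul(Rational(1, 7), Pow(-5, 2))), -1)) = Mul(-2, Pow(Add(Rational(-15, 7), -5, Mul(Rational(1, 7), 25)), -1)) = Mul(-2, Pow(Add(Rational(-15, 7), -5, Rational(25, 7)), -1)) = Mul(-2, Pow(Rational(-25, 7), -1)) = Mul(-2, Rational(-7, 25)) = Rational(14, 25) ≈ 0.56000)
Function('q')(z, v) = Rational(25, 14) (Function('q')(z, v) = Pow(Rational(14, 25), -1) = Rational(25, 14))
Add(Mul(5, Function('E')(1, -3)), Function('q')(-5, 3)) = Add(Mul(5, 1), Rational(25, 14)) = Add(5, Rational(25, 14)) = Rational(95, 14)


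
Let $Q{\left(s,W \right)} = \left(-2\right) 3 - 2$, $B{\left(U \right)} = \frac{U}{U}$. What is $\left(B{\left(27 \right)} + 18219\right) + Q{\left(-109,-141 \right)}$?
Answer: $18212$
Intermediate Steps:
$B{\left(U \right)} = 1$
$Q{\left(s,W \right)} = -8$ ($Q{\left(s,W \right)} = -6 - 2 = -8$)
$\left(B{\left(27 \right)} + 18219\right) + Q{\left(-109,-141 \right)} = \left(1 + 18219\right) - 8 = 18220 - 8 = 18212$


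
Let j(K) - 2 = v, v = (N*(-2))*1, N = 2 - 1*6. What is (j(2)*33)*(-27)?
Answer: -8910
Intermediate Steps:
N = -4 (N = 2 - 6 = -4)
v = 8 (v = -4*(-2)*1 = 8*1 = 8)
j(K) = 10 (j(K) = 2 + 8 = 10)
(j(2)*33)*(-27) = (10*33)*(-27) = 330*(-27) = -8910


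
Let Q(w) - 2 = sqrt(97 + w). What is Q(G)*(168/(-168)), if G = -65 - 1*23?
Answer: -5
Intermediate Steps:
G = -88 (G = -65 - 23 = -88)
Q(w) = 2 + sqrt(97 + w)
Q(G)*(168/(-168)) = (2 + sqrt(97 - 88))*(168/(-168)) = (2 + sqrt(9))*(168*(-1/168)) = (2 + 3)*(-1) = 5*(-1) = -5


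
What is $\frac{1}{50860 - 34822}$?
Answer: $\frac{1}{16038} \approx 6.2352 \cdot 10^{-5}$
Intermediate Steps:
$\frac{1}{50860 - 34822} = \frac{1}{16038}$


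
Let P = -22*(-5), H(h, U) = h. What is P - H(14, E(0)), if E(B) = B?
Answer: 96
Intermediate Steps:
P = 110
P - H(14, E(0)) = 110 - 1*14 = 110 - 14 = 96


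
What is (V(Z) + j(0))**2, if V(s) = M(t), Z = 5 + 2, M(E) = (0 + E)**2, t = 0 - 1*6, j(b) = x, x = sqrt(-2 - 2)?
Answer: 1292 + 144*I ≈ 1292.0 + 144.0*I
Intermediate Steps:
x = 2*I (x = sqrt(-4) = 2*I ≈ 2.0*I)
j(b) = 2*I
t = -6 (t = 0 - 6 = -6)
M(E) = E**2
Z = 7
V(s) = 36 (V(s) = (-6)**2 = 36)
(V(Z) + j(0))**2 = (36 + 2*I)**2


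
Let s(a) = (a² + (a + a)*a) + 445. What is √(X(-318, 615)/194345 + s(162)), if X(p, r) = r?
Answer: 2*√29905137487846/38869 ≈ 281.38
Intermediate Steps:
s(a) = 445 + 3*a² (s(a) = (a² + (2*a)*a) + 445 = (a² + 2*a²) + 445 = 3*a² + 445 = 445 + 3*a²)
√(X(-318, 615)/194345 + s(162)) = √(615/194345 + (445 + 3*162²)) = √(615*(1/194345) + (445 + 3*26244)) = √(123/38869 + (445 + 78732)) = √(123/38869 + 79177) = √(3077530936/38869) = 2*√29905137487846/38869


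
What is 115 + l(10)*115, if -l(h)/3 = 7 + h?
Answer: -5750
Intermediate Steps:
l(h) = -21 - 3*h (l(h) = -3*(7 + h) = -21 - 3*h)
115 + l(10)*115 = 115 + (-21 - 3*10)*115 = 115 + (-21 - 30)*115 = 115 - 51*115 = 115 - 5865 = -5750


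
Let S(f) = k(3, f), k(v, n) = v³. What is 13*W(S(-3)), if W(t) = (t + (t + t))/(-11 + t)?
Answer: 1053/16 ≈ 65.813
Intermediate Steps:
S(f) = 27 (S(f) = 3³ = 27)
W(t) = 3*t/(-11 + t) (W(t) = (t + 2*t)/(-11 + t) = (3*t)/(-11 + t) = 3*t/(-11 + t))
13*W(S(-3)) = 13*(3*27/(-11 + 27)) = 13*(3*27/16) = 13*(3*27*(1/16)) = 13*(81/16) = 1053/16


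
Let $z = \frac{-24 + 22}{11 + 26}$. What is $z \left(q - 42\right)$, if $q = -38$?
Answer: $\frac{160}{37} \approx 4.3243$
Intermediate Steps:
$z = - \frac{2}{37} \approx -0.054054$
$z \left(q - 42\right) = - \frac{2 \left(-38 - 42\right)}{37} = \left(- \frac{2}{37}\right) \left(-80\right) = \frac{160}{37}$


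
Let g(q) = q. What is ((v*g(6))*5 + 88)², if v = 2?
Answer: 21904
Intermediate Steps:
((v*g(6))*5 + 88)² = ((2*6)*5 + 88)² = (12*5 + 88)² = (60 + 88)² = 148² = 21904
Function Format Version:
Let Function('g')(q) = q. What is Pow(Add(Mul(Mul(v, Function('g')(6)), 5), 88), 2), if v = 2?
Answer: 21904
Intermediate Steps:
Pow(Add(Mul(Mul(v, Function('g')(6)), 5), 88), 2) = Pow(Add(Mul(Mul(2, 6), 5), 88), 2) = Pow(Add(Mul(12, 5), 88), 2) = Pow(Add(60, 88), 2) = Pow(148, 2) = 21904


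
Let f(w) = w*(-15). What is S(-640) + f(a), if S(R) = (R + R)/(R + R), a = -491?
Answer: 7366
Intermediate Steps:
S(R) = 1 (S(R) = (2*R)/((2*R)) = (2*R)*(1/(2*R)) = 1)
f(w) = -15*w
S(-640) + f(a) = 1 - 15*(-491) = 1 + 7365 = 7366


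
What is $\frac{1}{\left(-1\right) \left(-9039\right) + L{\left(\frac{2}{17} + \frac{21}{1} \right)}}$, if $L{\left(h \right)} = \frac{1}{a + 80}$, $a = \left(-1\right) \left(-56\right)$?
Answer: $\frac{136}{1229305} \approx 0.00011063$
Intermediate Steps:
$a = 56$
$L{\left(h \right)} = \frac{1}{136}$ ($L{\left(h \right)} = \frac{1}{56 + 80} = \frac{1}{136}$)
$\frac{1}{\left(-1\right) \left(-9039\right) + L{\left(\frac{2}{17} + \frac{21}{1} \right)}} = \frac{1}{\left(-1\right) \left(-9039\right) + \frac{1}{136}} = \frac{1}{9039 + \frac{1}{136}} = \frac{1}{\frac{1229305}{136}} = \frac{136}{1229305}$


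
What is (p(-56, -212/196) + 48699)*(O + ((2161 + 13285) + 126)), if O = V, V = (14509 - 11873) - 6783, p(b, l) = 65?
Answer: 557128700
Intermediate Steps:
V = -4147 (V = 2636 - 6783 = -4147)
O = -4147
(p(-56, -212/196) + 48699)*(O + ((2161 + 13285) + 126)) = (65 + 48699)*(-4147 + ((2161 + 13285) + 126)) = 48764*(-4147 + (15446 + 126)) = 48764*(-4147 + 15572) = 48764*11425 = 557128700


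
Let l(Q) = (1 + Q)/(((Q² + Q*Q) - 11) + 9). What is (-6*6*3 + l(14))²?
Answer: 7879249/676 ≈ 11656.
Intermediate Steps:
l(Q) = (1 + Q)/(-2 + 2*Q²) (l(Q) = (1 + Q)/(((Q² + Q²) - 11) + 9) = (1 + Q)/((2*Q² - 11) + 9) = (1 + Q)/((-11 + 2*Q²) + 9) = (1 + Q)/(-2 + 2*Q²))
(-6*6*3 + l(14))² = (-6*6*3 + 1/(2*(-1 + 14)))² = (-36*3 + (½)/13)² = (-108 + (½)*(1/13))² = (-108 + 1/26)² = (-2807/26)² = 7879249/676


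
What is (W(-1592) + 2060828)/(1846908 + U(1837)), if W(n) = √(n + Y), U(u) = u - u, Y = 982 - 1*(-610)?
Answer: 73601/65961 ≈ 1.1158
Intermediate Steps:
Y = 1592 (Y = 982 + 610 = 1592)
U(u) = 0
W(n) = √(1592 + n) (W(n) = √(n + 1592) = √(1592 + n))
(W(-1592) + 2060828)/(1846908 + U(1837)) = (√(1592 - 1592) + 2060828)/(1846908 + 0) = (√0 + 2060828)/1846908 = (0 + 2060828)*(1/1846908) = 2060828*(1/1846908) = 73601/65961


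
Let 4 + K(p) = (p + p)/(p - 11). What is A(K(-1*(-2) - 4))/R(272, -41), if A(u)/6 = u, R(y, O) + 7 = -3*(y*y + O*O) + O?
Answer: 32/327951 ≈ 9.7576e-5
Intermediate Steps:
K(p) = -4 + 2*p/(-11 + p) (K(p) = -4 + (p + p)/(p - 11) = -4 + (2*p)/(-11 + p) = -4 + 2*p/(-11 + p))
R(y, O) = -7 + O - 3*O² - 3*y² (R(y, O) = -7 + (-3*(y*y + O*O) + O) = -7 + (-3*(y² + O²) + O) = -7 + (-3*(O² + y²) + O) = -7 + ((-3*O² - 3*y²) + O) = -7 + (O - 3*O² - 3*y²) = -7 + O - 3*O² - 3*y²)
A(u) = 6*u
A(K(-1*(-2) - 4))/R(272, -41) = (6*(2*(22 - (-1*(-2) - 4))/(-11 + (-1*(-2) - 4))))/(-7 - 41 - 3*(-41)² - 3*272²) = (6*(2*(22 - (2 - 4))/(-11 + (2 - 4))))/(-7 - 41 - 3*1681 - 3*73984) = (6*(2*(22 - 1*(-2))/(-11 - 2)))/(-7 - 41 - 5043 - 221952) = (6*(2*(22 + 2)/(-13)))/(-227043) = (6*(2*(-1/13)*24))*(-1/227043) = (6*(-48/13))*(-1/227043) = -288/13*(-1/227043) = 32/327951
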